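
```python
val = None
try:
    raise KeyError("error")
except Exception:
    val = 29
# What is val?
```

Step-by-step execution trace:
1. `raise KeyError(...)` raises KeyError.
2. `except Exception` matches (KeyError is a subclass of Exception) → val = 29.
Result: 29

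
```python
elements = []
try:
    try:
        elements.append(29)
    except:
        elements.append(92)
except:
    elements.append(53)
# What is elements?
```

Step-by-step execution trace:
1. Inner try: `elements.append(29)` → elements = [29]. No exception raised.
2. Inner `except` is skipped.
3. Inner try completes normally; outer `except` is skipped.
Result: [29]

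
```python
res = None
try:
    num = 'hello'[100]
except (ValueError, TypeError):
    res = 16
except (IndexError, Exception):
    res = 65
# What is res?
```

Step-by-step execution trace:
1. `num = 'hello'[100]` raises IndexError.
2. `except (ValueError, TypeError)` does not match IndexError; skipped.
3. `except (IndexError, Exception)` matches (IndexError is in the tuple) → res = 65.
Result: 65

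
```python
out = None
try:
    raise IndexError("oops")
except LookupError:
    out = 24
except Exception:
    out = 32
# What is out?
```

Step-by-step execution trace:
1. `raise IndexError(...)` raises IndexError.
2. `except LookupError` matches (IndexError is a subclass of LookupError) → out = 24.
3. `except Exception` is not reached.
Result: 24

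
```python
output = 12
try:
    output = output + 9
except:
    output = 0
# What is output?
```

Step-by-step execution trace:
1. output starts at 12.
2. try: `output = output + 9` → output = 21. No exception raised.
3. `except` is skipped.
Result: 21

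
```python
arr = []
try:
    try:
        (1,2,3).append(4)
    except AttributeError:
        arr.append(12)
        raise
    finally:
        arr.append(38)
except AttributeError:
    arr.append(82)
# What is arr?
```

Step-by-step execution trace:
1. Inner try: `(1,2,3).append(4)` raises AttributeError.
2. Inner `except AttributeError` matches → `arr.append(12)` → arr = [12].
3. bare `raise` re-raises AttributeError.
4. Inner `finally` runs during unwinding: `arr.append(38)` → arr = [12, 38].
5. Outer `except AttributeError` matches → `arr.append(82)` → arr = [12, 38, 82].
Result: [12, 38, 82]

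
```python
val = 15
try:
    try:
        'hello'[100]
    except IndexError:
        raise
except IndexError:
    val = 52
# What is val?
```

Step-by-step execution trace:
1. Inner try: `'hello'[100]` raises IndexError.
2. Inner `except IndexError` matches; bare `raise` re-raises the same IndexError.
3. Outer `except IndexError` matches → val = 52.
Result: 52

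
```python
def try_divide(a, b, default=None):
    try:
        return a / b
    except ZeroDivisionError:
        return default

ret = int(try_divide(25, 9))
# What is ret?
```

Step-by-step execution trace:
1. `try_divide(25, 9)` enters try: `return 25 / 9` → returns 2.7777777777777777. No exception raised.
2. `except ZeroDivisionError` is skipped.
3. `int(2.7777777777777777)` → 2 → ret = 2.
Result: 2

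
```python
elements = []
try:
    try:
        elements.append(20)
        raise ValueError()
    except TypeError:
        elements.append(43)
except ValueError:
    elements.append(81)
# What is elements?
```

Step-by-step execution trace:
1. Inner try: `elements.append(20)` → elements = [20].
2. `raise ValueError()` raises ValueError.
3. Inner `except TypeError` does not match ValueError; exception propagates to outer try.
4. Outer `except ValueError` matches → `elements.append(81)` → elements = [20, 81].
Result: [20, 81]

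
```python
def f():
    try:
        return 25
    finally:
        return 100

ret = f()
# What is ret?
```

Step-by-step execution trace:
1. `f()` enters try: `return 25` sets pending return value 25.
2. Before returning, `finally: return 100` runs and overrides the pending return.
3. f() returns 100 → ret = 100.
Result: 100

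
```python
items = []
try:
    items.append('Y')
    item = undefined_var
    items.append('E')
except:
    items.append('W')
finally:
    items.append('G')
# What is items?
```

Step-by-step execution trace:
1. try: `items.append('Y')` → items = ['Y'].
2. `item = undefined_var` raises NameError; `items.append('E')` is not reached.
3. bare `except` matches → `items.append('W')` → items = ['Y', 'W'].
4. finally always runs: `items.append('G')` → items = ['Y', 'W', 'G'].
Result: ['Y', 'W', 'G']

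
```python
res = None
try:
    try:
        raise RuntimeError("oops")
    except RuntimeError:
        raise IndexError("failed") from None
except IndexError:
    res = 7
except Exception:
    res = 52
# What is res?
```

Step-by-step execution trace:
1. Inner try raises RuntimeError; inner `except RuntimeError` catches it.
2. `raise IndexError(...) from None` raises IndexError (from None suppresses __context__, but the active exception is still IndexError).
3. Outer `except IndexError` matches → res = 7.
4. `except Exception` is not reached.
Result: 7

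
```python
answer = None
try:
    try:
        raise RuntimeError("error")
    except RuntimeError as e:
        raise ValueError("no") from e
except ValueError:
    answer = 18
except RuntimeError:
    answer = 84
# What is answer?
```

Step-by-step execution trace:
1. Inner try raises RuntimeError; inner `except RuntimeError as e` catches it.
2. `raise ValueError(...) from e` raises ValueError (RuntimeError is attached as __cause__, but only ValueError is active).
3. Outer `except ValueError` matches → answer = 18.
4. `except RuntimeError` is not reached.
Result: 18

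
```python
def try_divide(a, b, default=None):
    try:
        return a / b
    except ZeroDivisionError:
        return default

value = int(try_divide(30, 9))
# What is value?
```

Step-by-step execution trace:
1. `try_divide(30, 9)` enters try: `return 30 / 9` → returns 3.3333333333333335. No exception raised.
2. `except ZeroDivisionError` is skipped.
3. `int(3.3333333333333335)` → 3 → value = 3.
Result: 3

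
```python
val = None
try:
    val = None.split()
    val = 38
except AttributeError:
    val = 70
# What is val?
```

Step-by-step execution trace:
1. `val = None.split()` raises AttributeError.
2. `val = 38` is not reached.
3. `except AttributeError` matches → val = 70.
Result: 70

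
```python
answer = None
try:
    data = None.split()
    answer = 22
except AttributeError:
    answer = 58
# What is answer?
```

Step-by-step execution trace:
1. `data = None.split()` raises AttributeError.
2. `answer = 22` is not reached.
3. `except AttributeError` matches → answer = 58.
Result: 58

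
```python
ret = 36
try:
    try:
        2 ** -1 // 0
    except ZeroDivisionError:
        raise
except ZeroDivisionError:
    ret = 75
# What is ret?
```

Step-by-step execution trace:
1. Inner try: `2 ** -1 // 0` raises ZeroDivisionError.
2. Inner `except ZeroDivisionError` matches; bare `raise` re-raises the same ZeroDivisionError.
3. Outer `except ZeroDivisionError` matches → ret = 75.
Result: 75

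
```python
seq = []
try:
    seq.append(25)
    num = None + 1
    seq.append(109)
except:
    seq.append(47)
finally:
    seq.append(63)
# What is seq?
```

Step-by-step execution trace:
1. try: `seq.append(25)` → seq = [25].
2. `num = None + 1` raises TypeError; `seq.append(109)` is not reached.
3. bare `except` matches → `seq.append(47)` → seq = [25, 47].
4. finally always runs: `seq.append(63)` → seq = [25, 47, 63].
Result: [25, 47, 63]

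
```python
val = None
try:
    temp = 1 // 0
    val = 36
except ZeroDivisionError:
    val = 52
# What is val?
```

Step-by-step execution trace:
1. `temp = 1 // 0` raises ZeroDivisionError.
2. `val = 36` is not reached.
3. `except ZeroDivisionError` matches → val = 52.
Result: 52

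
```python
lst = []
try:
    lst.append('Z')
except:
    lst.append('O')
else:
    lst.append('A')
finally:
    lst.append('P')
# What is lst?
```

Step-by-step execution trace:
1. try: `lst.append('Z')` → lst = ['Z']. No exception raised.
2. `except` is skipped.
3. `else` runs: `lst.append('A')` → lst = ['Z', 'A'].
4. `finally` always runs: `lst.append('P')` → lst = ['Z', 'A', 'P'].
Result: ['Z', 'A', 'P']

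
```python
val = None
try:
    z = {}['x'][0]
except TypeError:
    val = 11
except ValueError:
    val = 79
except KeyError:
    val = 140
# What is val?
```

Step-by-step execution trace:
1. `z = {}['x'][0]` raises KeyError.
2. `except TypeError` does not match KeyError; skipped.
3. `except ValueError` does not match KeyError; skipped.
4. `except KeyError` matches → val = 140.
Result: 140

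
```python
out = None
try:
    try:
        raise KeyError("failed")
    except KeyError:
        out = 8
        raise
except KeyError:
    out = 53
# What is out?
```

Step-by-step execution trace:
1. Inner try: `raise KeyError("failed")` raises KeyError.
2. Inner `except KeyError` matches → out = 8.
3. bare `raise` re-raises the same KeyError.
4. Outer `except KeyError` matches → out = 53.
Result: 53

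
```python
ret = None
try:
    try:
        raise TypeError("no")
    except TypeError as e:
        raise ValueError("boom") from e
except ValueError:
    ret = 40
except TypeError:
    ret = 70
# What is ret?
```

Step-by-step execution trace:
1. Inner try raises TypeError; inner `except TypeError as e` catches it.
2. `raise ValueError(...) from e` raises ValueError (TypeError is attached as __cause__, but only ValueError is active).
3. Outer `except ValueError` matches → ret = 40.
4. `except TypeError` is not reached.
Result: 40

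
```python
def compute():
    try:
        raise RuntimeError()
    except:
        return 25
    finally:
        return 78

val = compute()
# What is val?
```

Step-by-step execution trace:
1. `compute()` enters try: `raise RuntimeError()` raises RuntimeError.
2. bare `except` matches → `return 25` sets pending return value 25.
3. Before returning, `finally: return 78` runs and overrides the pending return.
4. compute() returns 78 → val = 78.
Result: 78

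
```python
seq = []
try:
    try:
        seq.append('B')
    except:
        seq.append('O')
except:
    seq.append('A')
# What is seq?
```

Step-by-step execution trace:
1. Inner try: `seq.append('B')` → seq = ['B']. No exception raised.
2. Inner `except` is skipped.
3. Inner try completes normally; outer `except` is skipped.
Result: ['B']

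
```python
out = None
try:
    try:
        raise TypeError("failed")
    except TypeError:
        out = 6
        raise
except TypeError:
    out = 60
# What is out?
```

Step-by-step execution trace:
1. Inner try: `raise TypeError("failed")` raises TypeError.
2. Inner `except TypeError` matches → out = 6.
3. bare `raise` re-raises the same TypeError.
4. Outer `except TypeError` matches → out = 60.
Result: 60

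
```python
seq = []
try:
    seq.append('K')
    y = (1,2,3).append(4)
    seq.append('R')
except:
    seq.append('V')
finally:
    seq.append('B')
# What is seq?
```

Step-by-step execution trace:
1. try: `seq.append('K')` → seq = ['K'].
2. `y = (1,2,3).append(4)` raises AttributeError; `seq.append('R')` is not reached.
3. bare `except` matches → `seq.append('V')` → seq = ['K', 'V'].
4. finally always runs: `seq.append('B')` → seq = ['K', 'V', 'B'].
Result: ['K', 'V', 'B']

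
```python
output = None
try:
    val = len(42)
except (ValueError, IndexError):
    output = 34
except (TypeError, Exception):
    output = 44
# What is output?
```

Step-by-step execution trace:
1. `val = len(42)` raises TypeError.
2. `except (ValueError, IndexError)` does not match TypeError; skipped.
3. `except (TypeError, Exception)` matches (TypeError is in the tuple) → output = 44.
Result: 44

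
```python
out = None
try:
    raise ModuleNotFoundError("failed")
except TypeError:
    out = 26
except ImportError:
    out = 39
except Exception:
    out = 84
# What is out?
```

Step-by-step execution trace:
1. `raise ModuleNotFoundError(...)` raises ModuleNotFoundError.
2. `except TypeError` does not match (ModuleNotFoundError is not a subclass of TypeError); skipped.
3. `except ImportError` matches (ModuleNotFoundError is a subclass of ImportError) → out = 39.
4. `except Exception` is not reached.
Result: 39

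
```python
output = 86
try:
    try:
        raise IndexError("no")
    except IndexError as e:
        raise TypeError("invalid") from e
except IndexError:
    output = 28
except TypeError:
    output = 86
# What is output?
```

Step-by-step execution trace:
1. Inner try raises IndexError; inner `except IndexError as e` catches it.
2. `raise TypeError(...) from e` raises TypeError (IndexError is attached as __cause__, but only TypeError is active).
3. Outer `except IndexError` does not match TypeError; skipped.
4. Outer `except TypeError` matches → output = 86.
Result: 86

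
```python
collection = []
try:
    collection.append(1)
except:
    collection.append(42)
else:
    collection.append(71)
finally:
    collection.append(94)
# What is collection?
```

Step-by-step execution trace:
1. try: `collection.append(1)` → collection = [1]. No exception raised.
2. `except` is skipped.
3. `else` runs: `collection.append(71)` → collection = [1, 71].
4. `finally` always runs: `collection.append(94)` → collection = [1, 71, 94].
Result: [1, 71, 94]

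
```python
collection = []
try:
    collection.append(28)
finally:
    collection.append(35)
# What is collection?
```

Step-by-step execution trace:
1. try: `collection.append(28)` → collection = [28].
2. The try body completes without raising.
3. finally always runs: `collection.append(35)` → collection = [28, 35].
Result: [28, 35]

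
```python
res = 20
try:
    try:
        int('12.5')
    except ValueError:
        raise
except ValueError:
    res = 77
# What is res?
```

Step-by-step execution trace:
1. Inner try: `int('12.5')` raises ValueError.
2. Inner `except ValueError` matches; bare `raise` re-raises the same ValueError.
3. Outer `except ValueError` matches → res = 77.
Result: 77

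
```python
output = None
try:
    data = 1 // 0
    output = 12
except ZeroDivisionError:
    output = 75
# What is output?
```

Step-by-step execution trace:
1. `data = 1 // 0` raises ZeroDivisionError.
2. `output = 12` is not reached.
3. `except ZeroDivisionError` matches → output = 75.
Result: 75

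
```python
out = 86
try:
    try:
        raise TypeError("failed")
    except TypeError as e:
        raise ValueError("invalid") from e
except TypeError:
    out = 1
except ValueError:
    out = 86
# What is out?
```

Step-by-step execution trace:
1. Inner try raises TypeError; inner `except TypeError as e` catches it.
2. `raise ValueError(...) from e` raises ValueError (TypeError is attached as __cause__, but only ValueError is active).
3. Outer `except TypeError` does not match ValueError; skipped.
4. Outer `except ValueError` matches → out = 86.
Result: 86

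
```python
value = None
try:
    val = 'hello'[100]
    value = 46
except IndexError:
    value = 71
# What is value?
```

Step-by-step execution trace:
1. `val = 'hello'[100]` raises IndexError.
2. `value = 46` is not reached.
3. `except IndexError` matches → value = 71.
Result: 71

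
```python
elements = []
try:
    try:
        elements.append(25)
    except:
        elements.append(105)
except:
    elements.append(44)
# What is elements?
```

Step-by-step execution trace:
1. Inner try: `elements.append(25)` → elements = [25]. No exception raised.
2. Inner `except` is skipped.
3. Inner try completes normally; outer `except` is skipped.
Result: [25]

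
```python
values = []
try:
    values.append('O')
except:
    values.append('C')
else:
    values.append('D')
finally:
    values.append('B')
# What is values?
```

Step-by-step execution trace:
1. try: `values.append('O')` → values = ['O']. No exception raised.
2. `except` is skipped.
3. `else` runs: `values.append('D')` → values = ['O', 'D'].
4. `finally` always runs: `values.append('B')` → values = ['O', 'D', 'B'].
Result: ['O', 'D', 'B']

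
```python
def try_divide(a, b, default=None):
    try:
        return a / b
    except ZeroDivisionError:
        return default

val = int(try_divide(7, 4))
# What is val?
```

Step-by-step execution trace:
1. `try_divide(7, 4)` enters try: `return 7 / 4` → returns 1.75. No exception raised.
2. `except ZeroDivisionError` is skipped.
3. `int(1.75)` → 1 → val = 1.
Result: 1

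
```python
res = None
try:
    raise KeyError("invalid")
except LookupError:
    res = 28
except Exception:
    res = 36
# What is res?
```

Step-by-step execution trace:
1. `raise KeyError(...)` raises KeyError.
2. `except LookupError` matches (KeyError is a subclass of LookupError) → res = 28.
3. `except Exception` is not reached.
Result: 28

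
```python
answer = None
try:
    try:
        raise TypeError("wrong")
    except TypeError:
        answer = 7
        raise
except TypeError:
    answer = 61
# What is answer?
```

Step-by-step execution trace:
1. Inner try: `raise TypeError("wrong")` raises TypeError.
2. Inner `except TypeError` matches → answer = 7.
3. bare `raise` re-raises the same TypeError.
4. Outer `except TypeError` matches → answer = 61.
Result: 61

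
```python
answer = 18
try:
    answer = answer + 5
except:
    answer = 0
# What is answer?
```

Step-by-step execution trace:
1. answer starts at 18.
2. try: `answer = answer + 5` → answer = 23. No exception raised.
3. `except` is skipped.
Result: 23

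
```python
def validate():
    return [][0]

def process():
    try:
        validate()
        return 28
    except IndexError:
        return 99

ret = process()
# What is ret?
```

Step-by-step execution trace:
1. `process()` calls `validate()`.
2. `validate()` evaluates `[][0]`, which raises IndexError; it propagates to the caller.
3. `return 28` is not reached.
4. `except IndexError` in process matches → returns 99.
5. ret = 99.
Result: 99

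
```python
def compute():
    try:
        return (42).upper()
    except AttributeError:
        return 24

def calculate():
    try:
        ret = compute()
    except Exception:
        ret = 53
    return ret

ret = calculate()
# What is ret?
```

Step-by-step execution trace:
1. `calculate()` calls `compute()`.
2. In compute: `(42).upper()` raises AttributeError; `except AttributeError` catches it → returns 24.
3. In calculate: `ret = compute()` → ret = 24. No exception reaches calculate.
4. `except Exception` is skipped; calculate returns 24.
5. ret = 24.
Result: 24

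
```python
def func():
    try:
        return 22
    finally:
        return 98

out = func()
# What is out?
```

Step-by-step execution trace:
1. `func()` enters try: `return 22` sets pending return value 22.
2. Before returning, `finally: return 98` runs and overrides the pending return.
3. func() returns 98 → out = 98.
Result: 98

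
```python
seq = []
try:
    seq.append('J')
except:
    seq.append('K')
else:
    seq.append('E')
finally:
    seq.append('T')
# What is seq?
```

Step-by-step execution trace:
1. try: `seq.append('J')` → seq = ['J']. No exception raised.
2. `except` is skipped.
3. `else` runs: `seq.append('E')` → seq = ['J', 'E'].
4. `finally` always runs: `seq.append('T')` → seq = ['J', 'E', 'T'].
Result: ['J', 'E', 'T']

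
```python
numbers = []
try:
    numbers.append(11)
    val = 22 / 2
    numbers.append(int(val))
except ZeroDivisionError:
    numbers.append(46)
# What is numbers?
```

Step-by-step execution trace:
1. try: `numbers.append(11)` → numbers = [11].
2. `val = 22 / 2` → val = 11.0. No exception raised.
3. `numbers.append(int(val))` → numbers = [11, 11].
4. `except ZeroDivisionError` is skipped (no exception was raised).
Result: [11, 11]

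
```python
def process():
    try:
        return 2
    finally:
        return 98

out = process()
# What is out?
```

Step-by-step execution trace:
1. `process()` enters try: `return 2` sets pending return value 2.
2. Before returning, `finally: return 98` runs and overrides the pending return.
3. process() returns 98 → out = 98.
Result: 98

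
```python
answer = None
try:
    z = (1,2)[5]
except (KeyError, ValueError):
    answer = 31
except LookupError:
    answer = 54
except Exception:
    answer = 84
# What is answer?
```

Step-by-step execution trace:
1. `z = (1,2)[5]` raises IndexError.
2. `except (KeyError, ValueError)` does not match IndexError; skipped.
3. `except LookupError` matches (IndexError is a subclass of LookupError) → answer = 54.
4. `except Exception` is not reached.
Result: 54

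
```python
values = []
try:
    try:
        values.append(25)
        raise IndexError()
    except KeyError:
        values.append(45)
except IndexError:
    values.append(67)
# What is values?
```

Step-by-step execution trace:
1. Inner try: `values.append(25)` → values = [25].
2. `raise IndexError()` raises IndexError.
3. Inner `except KeyError` does not match IndexError; exception propagates to outer try.
4. Outer `except IndexError` matches → `values.append(67)` → values = [25, 67].
Result: [25, 67]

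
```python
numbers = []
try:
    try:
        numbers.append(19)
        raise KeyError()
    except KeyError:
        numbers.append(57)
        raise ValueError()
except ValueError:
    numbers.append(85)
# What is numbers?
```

Step-by-step execution trace:
1. Inner try: `numbers.append(19)` → numbers = [19].
2. `raise KeyError()` raises KeyError.
3. Inner `except KeyError` matches → `numbers.append(57)` → numbers = [19, 57].
4. `raise ValueError()` raises ValueError; propagates to outer try.
5. Outer `except ValueError` matches → `numbers.append(85)` → numbers = [19, 57, 85].
Result: [19, 57, 85]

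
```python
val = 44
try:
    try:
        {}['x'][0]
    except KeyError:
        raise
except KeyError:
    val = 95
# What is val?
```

Step-by-step execution trace:
1. Inner try: `{}['x'][0]` raises KeyError.
2. Inner `except KeyError` matches; bare `raise` re-raises the same KeyError.
3. Outer `except KeyError` matches → val = 95.
Result: 95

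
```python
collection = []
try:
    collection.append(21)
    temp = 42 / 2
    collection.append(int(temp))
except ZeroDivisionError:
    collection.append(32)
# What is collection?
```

Step-by-step execution trace:
1. try: `collection.append(21)` → collection = [21].
2. `temp = 42 / 2` → temp = 21.0. No exception raised.
3. `collection.append(int(temp))` → collection = [21, 21].
4. `except ZeroDivisionError` is skipped (no exception was raised).
Result: [21, 21]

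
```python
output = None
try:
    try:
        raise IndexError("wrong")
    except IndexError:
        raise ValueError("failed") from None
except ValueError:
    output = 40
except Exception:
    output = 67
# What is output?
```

Step-by-step execution trace:
1. Inner try raises IndexError; inner `except IndexError` catches it.
2. `raise ValueError(...) from None` raises ValueError (from None suppresses __context__, but the active exception is still ValueError).
3. Outer `except ValueError` matches → output = 40.
4. `except Exception` is not reached.
Result: 40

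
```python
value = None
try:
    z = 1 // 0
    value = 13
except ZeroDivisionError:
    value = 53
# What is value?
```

Step-by-step execution trace:
1. `z = 1 // 0` raises ZeroDivisionError.
2. `value = 13` is not reached.
3. `except ZeroDivisionError` matches → value = 53.
Result: 53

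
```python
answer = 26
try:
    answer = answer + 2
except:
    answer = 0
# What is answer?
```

Step-by-step execution trace:
1. answer starts at 26.
2. try: `answer = answer + 2` → answer = 28. No exception raised.
3. `except` is skipped.
Result: 28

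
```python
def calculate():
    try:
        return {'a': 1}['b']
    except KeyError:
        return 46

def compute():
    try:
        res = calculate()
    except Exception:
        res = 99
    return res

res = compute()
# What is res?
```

Step-by-step execution trace:
1. `compute()` calls `calculate()`.
2. In calculate: `{'a': 1}['b']` raises KeyError; `except KeyError` catches it → returns 46.
3. In compute: `res = calculate()` → res = 46. No exception reaches compute.
4. `except Exception` is skipped; compute returns 46.
5. res = 46.
Result: 46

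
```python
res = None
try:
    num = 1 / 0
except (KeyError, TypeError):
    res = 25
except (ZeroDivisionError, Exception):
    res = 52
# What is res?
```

Step-by-step execution trace:
1. `num = 1 / 0` raises ZeroDivisionError.
2. `except (KeyError, TypeError)` does not match ZeroDivisionError; skipped.
3. `except (ZeroDivisionError, Exception)` matches (ZeroDivisionError is in the tuple) → res = 52.
Result: 52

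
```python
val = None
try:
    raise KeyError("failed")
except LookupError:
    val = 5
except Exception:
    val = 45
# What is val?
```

Step-by-step execution trace:
1. `raise KeyError(...)` raises KeyError.
2. `except LookupError` matches (KeyError is a subclass of LookupError) → val = 5.
3. `except Exception` is not reached.
Result: 5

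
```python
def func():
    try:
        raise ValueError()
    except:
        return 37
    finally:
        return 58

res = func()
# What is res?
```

Step-by-step execution trace:
1. `func()` enters try: `raise ValueError()` raises ValueError.
2. bare `except` matches → `return 37` sets pending return value 37.
3. Before returning, `finally: return 58` runs and overrides the pending return.
4. func() returns 58 → res = 58.
Result: 58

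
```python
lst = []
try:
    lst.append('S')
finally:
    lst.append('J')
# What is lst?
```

Step-by-step execution trace:
1. try: `lst.append('S')` → lst = ['S'].
2. The try body completes without raising.
3. finally always runs: `lst.append('J')` → lst = ['S', 'J'].
Result: ['S', 'J']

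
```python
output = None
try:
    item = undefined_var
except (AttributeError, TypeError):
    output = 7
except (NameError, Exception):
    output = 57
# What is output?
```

Step-by-step execution trace:
1. `item = undefined_var` raises NameError.
2. `except (AttributeError, TypeError)` does not match NameError; skipped.
3. `except (NameError, Exception)` matches (NameError is in the tuple) → output = 57.
Result: 57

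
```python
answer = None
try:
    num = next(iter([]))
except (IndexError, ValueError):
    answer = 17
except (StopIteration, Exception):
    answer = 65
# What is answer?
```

Step-by-step execution trace:
1. `num = next(iter([]))` raises StopIteration.
2. `except (IndexError, ValueError)` does not match StopIteration; skipped.
3. `except (StopIteration, Exception)` matches (StopIteration is in the tuple) → answer = 65.
Result: 65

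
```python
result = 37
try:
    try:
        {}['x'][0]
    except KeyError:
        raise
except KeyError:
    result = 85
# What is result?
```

Step-by-step execution trace:
1. Inner try: `{}['x'][0]` raises KeyError.
2. Inner `except KeyError` matches; bare `raise` re-raises the same KeyError.
3. Outer `except KeyError` matches → result = 85.
Result: 85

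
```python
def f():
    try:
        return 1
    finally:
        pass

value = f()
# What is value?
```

Step-by-step execution trace:
1. `f()` enters try: `return 1` sets pending return value 1.
2. Before returning, `finally: pass` runs (no effect).
3. f() returns 1 → value = 1.
Result: 1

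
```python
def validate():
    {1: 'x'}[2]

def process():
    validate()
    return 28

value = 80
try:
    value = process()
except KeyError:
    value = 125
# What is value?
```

Step-by-step execution trace:
1. value starts at 80.
2. try: `process()` calls `validate()`.
3. `validate()` evaluates `{1: 'x'}[2]`, which raises KeyError; it propagates through process (uncaught).
4. `return 28` in process is not reached; the assignment to value does not complete.
5. `except KeyError` matches → value = 125.
Result: 125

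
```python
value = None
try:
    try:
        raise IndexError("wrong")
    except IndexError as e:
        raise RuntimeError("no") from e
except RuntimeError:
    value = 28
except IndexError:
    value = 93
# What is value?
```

Step-by-step execution trace:
1. Inner try raises IndexError; inner `except IndexError as e` catches it.
2. `raise RuntimeError(...) from e` raises RuntimeError (IndexError is attached as __cause__, but only RuntimeError is active).
3. Outer `except RuntimeError` matches → value = 28.
4. `except IndexError` is not reached.
Result: 28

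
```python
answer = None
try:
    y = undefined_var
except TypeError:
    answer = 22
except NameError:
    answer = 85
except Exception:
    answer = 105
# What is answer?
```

Step-by-step execution trace:
1. `y = undefined_var` raises NameError.
2. `except TypeError` does not match NameError; skipped.
3. `except NameError` matches → answer = 85.
4. Remaining except clauses are skipped.
Result: 85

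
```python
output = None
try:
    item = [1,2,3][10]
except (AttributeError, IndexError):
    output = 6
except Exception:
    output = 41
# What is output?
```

Step-by-step execution trace:
1. `item = [1,2,3][10]` raises IndexError.
2. `except (AttributeError, IndexError)` matches (IndexError is in the tuple) → output = 6.
3. `except Exception` is not reached.
Result: 6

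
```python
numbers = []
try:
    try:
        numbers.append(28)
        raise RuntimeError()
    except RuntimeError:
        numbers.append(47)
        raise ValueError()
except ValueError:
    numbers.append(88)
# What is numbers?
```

Step-by-step execution trace:
1. Inner try: `numbers.append(28)` → numbers = [28].
2. `raise RuntimeError()` raises RuntimeError.
3. Inner `except RuntimeError` matches → `numbers.append(47)` → numbers = [28, 47].
4. `raise ValueError()` raises ValueError; propagates to outer try.
5. Outer `except ValueError` matches → `numbers.append(88)` → numbers = [28, 47, 88].
Result: [28, 47, 88]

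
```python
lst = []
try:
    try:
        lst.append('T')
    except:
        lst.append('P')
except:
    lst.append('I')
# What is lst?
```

Step-by-step execution trace:
1. Inner try: `lst.append('T')` → lst = ['T']. No exception raised.
2. Inner `except` is skipped.
3. Inner try completes normally; outer `except` is skipped.
Result: ['T']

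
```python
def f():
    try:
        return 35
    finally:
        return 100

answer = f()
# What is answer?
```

Step-by-step execution trace:
1. `f()` enters try: `return 35` sets pending return value 35.
2. Before returning, `finally: return 100` runs and overrides the pending return.
3. f() returns 100 → answer = 100.
Result: 100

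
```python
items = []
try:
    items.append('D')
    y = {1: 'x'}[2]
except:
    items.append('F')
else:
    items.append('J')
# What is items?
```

Step-by-step execution trace:
1. try: `items.append('D')` → items = ['D'].
2. `y = {1: 'x'}[2]` raises KeyError.
3. bare `except` matches → `items.append('F')` → items = ['D', 'F'].
4. `else` is skipped (an exception was raised).
Result: ['D', 'F']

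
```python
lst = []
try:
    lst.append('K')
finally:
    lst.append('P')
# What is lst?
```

Step-by-step execution trace:
1. try: `lst.append('K')` → lst = ['K'].
2. The try body completes without raising.
3. finally always runs: `lst.append('P')` → lst = ['K', 'P'].
Result: ['K', 'P']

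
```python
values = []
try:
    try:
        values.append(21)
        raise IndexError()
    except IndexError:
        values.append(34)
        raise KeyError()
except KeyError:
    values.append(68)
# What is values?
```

Step-by-step execution trace:
1. Inner try: `values.append(21)` → values = [21].
2. `raise IndexError()` raises IndexError.
3. Inner `except IndexError` matches → `values.append(34)` → values = [21, 34].
4. `raise KeyError()` raises KeyError; propagates to outer try.
5. Outer `except KeyError` matches → `values.append(68)` → values = [21, 34, 68].
Result: [21, 34, 68]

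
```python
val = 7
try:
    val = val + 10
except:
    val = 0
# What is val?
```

Step-by-step execution trace:
1. val starts at 7.
2. try: `val = val + 10` → val = 17. No exception raised.
3. `except` is skipped.
Result: 17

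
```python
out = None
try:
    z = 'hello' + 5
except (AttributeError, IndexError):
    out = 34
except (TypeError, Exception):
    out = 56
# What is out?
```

Step-by-step execution trace:
1. `z = 'hello' + 5` raises TypeError.
2. `except (AttributeError, IndexError)` does not match TypeError; skipped.
3. `except (TypeError, Exception)` matches (TypeError is in the tuple) → out = 56.
Result: 56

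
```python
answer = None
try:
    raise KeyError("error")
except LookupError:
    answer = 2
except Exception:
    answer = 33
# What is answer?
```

Step-by-step execution trace:
1. `raise KeyError(...)` raises KeyError.
2. `except LookupError` matches (KeyError is a subclass of LookupError) → answer = 2.
3. `except Exception` is not reached.
Result: 2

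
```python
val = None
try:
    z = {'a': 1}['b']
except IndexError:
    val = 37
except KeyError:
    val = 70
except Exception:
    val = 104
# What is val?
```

Step-by-step execution trace:
1. `z = {'a': 1}['b']` raises KeyError.
2. `except IndexError` does not match KeyError; skipped.
3. `except KeyError` matches → val = 70.
4. Remaining except clauses are skipped.
Result: 70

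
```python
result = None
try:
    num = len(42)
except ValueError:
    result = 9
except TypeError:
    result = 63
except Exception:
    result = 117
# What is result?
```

Step-by-step execution trace:
1. `num = len(42)` raises TypeError.
2. `except ValueError` does not match TypeError; skipped.
3. `except TypeError` matches → result = 63.
4. Remaining except clauses are skipped.
Result: 63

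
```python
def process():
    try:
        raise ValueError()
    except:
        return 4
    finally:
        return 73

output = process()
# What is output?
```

Step-by-step execution trace:
1. `process()` enters try: `raise ValueError()` raises ValueError.
2. bare `except` matches → `return 4` sets pending return value 4.
3. Before returning, `finally: return 73` runs and overrides the pending return.
4. process() returns 73 → output = 73.
Result: 73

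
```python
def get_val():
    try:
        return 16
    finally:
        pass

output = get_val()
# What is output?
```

Step-by-step execution trace:
1. `get_val()` enters try: `return 16` sets pending return value 16.
2. Before returning, `finally: pass` runs (no effect).
3. get_val() returns 16 → output = 16.
Result: 16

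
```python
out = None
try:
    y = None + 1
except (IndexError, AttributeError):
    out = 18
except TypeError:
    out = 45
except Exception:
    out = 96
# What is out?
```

Step-by-step execution trace:
1. `y = None + 1` raises TypeError.
2. `except (IndexError, AttributeError)` does not match TypeError; skipped.
3. `except TypeError` matches (exact type match) → out = 45.
4. `except Exception` is not reached.
Result: 45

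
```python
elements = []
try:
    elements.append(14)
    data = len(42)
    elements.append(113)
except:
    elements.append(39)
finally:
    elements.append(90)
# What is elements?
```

Step-by-step execution trace:
1. try: `elements.append(14)` → elements = [14].
2. `data = len(42)` raises TypeError; `elements.append(113)` is not reached.
3. bare `except` matches → `elements.append(39)` → elements = [14, 39].
4. finally always runs: `elements.append(90)` → elements = [14, 39, 90].
Result: [14, 39, 90]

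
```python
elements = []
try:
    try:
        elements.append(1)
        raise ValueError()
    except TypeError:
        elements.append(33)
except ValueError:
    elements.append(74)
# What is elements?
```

Step-by-step execution trace:
1. Inner try: `elements.append(1)` → elements = [1].
2. `raise ValueError()` raises ValueError.
3. Inner `except TypeError` does not match ValueError; exception propagates to outer try.
4. Outer `except ValueError` matches → `elements.append(74)` → elements = [1, 74].
Result: [1, 74]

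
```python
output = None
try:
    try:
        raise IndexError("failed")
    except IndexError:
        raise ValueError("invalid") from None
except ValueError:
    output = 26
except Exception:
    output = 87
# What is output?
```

Step-by-step execution trace:
1. Inner try raises IndexError; inner `except IndexError` catches it.
2. `raise ValueError(...) from None` raises ValueError (from None suppresses __context__, but the active exception is still ValueError).
3. Outer `except ValueError` matches → output = 26.
4. `except Exception` is not reached.
Result: 26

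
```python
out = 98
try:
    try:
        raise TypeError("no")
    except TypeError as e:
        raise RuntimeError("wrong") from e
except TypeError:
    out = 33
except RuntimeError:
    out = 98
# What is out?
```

Step-by-step execution trace:
1. Inner try raises TypeError; inner `except TypeError as e` catches it.
2. `raise RuntimeError(...) from e` raises RuntimeError (TypeError is attached as __cause__, but only RuntimeError is active).
3. Outer `except TypeError` does not match RuntimeError; skipped.
4. Outer `except RuntimeError` matches → out = 98.
Result: 98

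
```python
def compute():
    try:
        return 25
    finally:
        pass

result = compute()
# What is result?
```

Step-by-step execution trace:
1. `compute()` enters try: `return 25` sets pending return value 25.
2. Before returning, `finally: pass` runs (no effect).
3. compute() returns 25 → result = 25.
Result: 25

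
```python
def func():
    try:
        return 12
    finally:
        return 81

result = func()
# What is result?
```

Step-by-step execution trace:
1. `func()` enters try: `return 12` sets pending return value 12.
2. Before returning, `finally: return 81` runs and overrides the pending return.
3. func() returns 81 → result = 81.
Result: 81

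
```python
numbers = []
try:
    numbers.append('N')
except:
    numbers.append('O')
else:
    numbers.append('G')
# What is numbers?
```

Step-by-step execution trace:
1. try: `numbers.append('N')` → numbers = ['N']. No exception raised.
2. `except` is skipped.
3. `else` runs (try completed without exception): `numbers.append('G')` → numbers = ['N', 'G'].
Result: ['N', 'G']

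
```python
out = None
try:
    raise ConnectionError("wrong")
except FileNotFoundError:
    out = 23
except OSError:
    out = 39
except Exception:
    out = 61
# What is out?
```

Step-by-step execution trace:
1. `raise ConnectionError(...)` raises ConnectionError.
2. `except FileNotFoundError` does not match (ConnectionError is not a subclass of FileNotFoundError); skipped.
3. `except OSError` matches (ConnectionError is a subclass of OSError) → out = 39.
4. `except Exception` is not reached.
Result: 39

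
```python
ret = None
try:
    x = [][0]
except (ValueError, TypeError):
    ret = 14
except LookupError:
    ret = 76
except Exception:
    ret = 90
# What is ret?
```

Step-by-step execution trace:
1. `x = [][0]` raises IndexError.
2. `except (ValueError, TypeError)` does not match IndexError; skipped.
3. `except LookupError` matches (IndexError is a subclass of LookupError) → ret = 76.
4. `except Exception` is not reached.
Result: 76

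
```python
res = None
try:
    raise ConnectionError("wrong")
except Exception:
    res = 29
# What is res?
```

Step-by-step execution trace:
1. `raise ConnectionError(...)` raises ConnectionError.
2. `except Exception` matches (ConnectionError is a subclass of Exception) → res = 29.
Result: 29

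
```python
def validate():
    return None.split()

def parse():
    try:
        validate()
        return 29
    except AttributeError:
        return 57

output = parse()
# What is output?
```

Step-by-step execution trace:
1. `parse()` calls `validate()`.
2. `validate()` evaluates `None.split()`, which raises AttributeError; it propagates to the caller.
3. `return 29` is not reached.
4. `except AttributeError` in parse matches → returns 57.
5. output = 57.
Result: 57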